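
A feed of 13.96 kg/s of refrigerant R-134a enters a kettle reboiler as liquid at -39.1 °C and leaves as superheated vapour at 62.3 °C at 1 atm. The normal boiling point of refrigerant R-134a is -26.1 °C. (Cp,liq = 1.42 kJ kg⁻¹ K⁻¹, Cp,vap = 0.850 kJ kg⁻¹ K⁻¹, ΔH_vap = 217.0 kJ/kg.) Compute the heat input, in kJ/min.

liquid -39.1→-26.1 °C: 18.46 kJ/kg
vaporisation at -26.1 °C: 217 kJ/kg
vapour -26.1→62.3 °C: 75.14 kJ/kg
Δh = 18.46 + 217 + 75.14 = 310.6 kJ/kg
Q = ṁ·Δh = 13.96 kg/s × 310.6 kJ/kg = 4336 kJ/s
|Q| = 4336 kW = 260160 kJ/min

Q = 260000 kJ/min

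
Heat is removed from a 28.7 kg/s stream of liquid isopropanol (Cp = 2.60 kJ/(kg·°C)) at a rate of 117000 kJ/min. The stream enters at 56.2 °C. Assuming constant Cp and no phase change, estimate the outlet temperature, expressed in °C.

Q = 117000 kJ/min = 1950 kJ/s
ΔT = Q/(ṁ·Cp) = 1950/(28.7×2.60) = 26.132 K
T_out = 56.2 − 26.132 = 30.068 °C

T_out = 30.1 °C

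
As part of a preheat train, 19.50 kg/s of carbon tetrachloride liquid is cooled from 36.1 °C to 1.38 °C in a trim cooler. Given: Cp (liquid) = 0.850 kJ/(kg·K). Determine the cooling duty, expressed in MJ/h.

Q_c = 2070 MJ/h

Q = ṁ·Cp·ΔT = 19.50 × 0.850 × (1.38 − 36.1) = -575.48 kJ/s
Cooling duty = 2071.7 MJ/h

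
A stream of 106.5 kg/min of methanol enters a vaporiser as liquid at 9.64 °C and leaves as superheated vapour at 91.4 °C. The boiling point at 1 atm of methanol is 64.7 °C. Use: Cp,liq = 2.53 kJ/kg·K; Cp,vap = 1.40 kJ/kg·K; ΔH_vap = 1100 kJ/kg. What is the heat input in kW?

Q = 2270 kW

liquid 9.64→64.7 °C: 139.3 kJ/kg
vaporisation at 64.7 °C: 1100 kJ/kg
vapour 64.7→91.4 °C: 37.38 kJ/kg
Δh = 139.3 + 1100 + 37.38 = 1276.7 kJ/kg
Q = ṁ·Δh = 106.5 kg/min × 1276.7 kJ/kg = 135970 kJ/min
|Q| = 2266.1 kW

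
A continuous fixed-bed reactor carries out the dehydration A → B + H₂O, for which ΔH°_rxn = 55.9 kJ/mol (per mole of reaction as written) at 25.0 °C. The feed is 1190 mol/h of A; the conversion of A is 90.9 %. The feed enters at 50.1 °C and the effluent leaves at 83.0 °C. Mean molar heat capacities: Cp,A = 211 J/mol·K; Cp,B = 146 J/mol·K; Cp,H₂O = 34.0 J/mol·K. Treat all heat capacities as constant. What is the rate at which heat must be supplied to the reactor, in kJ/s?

Q_in = 18.6 kJ/s

Extent of reaction ξ = 0.909 × 1190 = 1081.7 mol/h
Reaction term: ξ·ΔH°_rxn = 1081.7 × 55.9 = 60468 kJ/h
Sensible, feed 50.1→25 °C: -6302.4 kJ/h
Outlet flows (mol/h): A 108.29, B 1081.7, H₂O 1081.7
Sensible, products 25→83.0 °C: 12618 kJ/h
Q = ΔH = 66784 kJ/h = 18.551 kW
Heat supplied = 18.551 kJ/s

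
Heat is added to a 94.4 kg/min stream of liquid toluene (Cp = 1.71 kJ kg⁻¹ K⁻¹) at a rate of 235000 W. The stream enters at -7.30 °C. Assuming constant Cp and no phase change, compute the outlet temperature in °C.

T_out = 80.0 °C

Q = 235000 W = 14100 kJ/min
ΔT = Q/(ṁ·Cp) = 14100/(94.4×1.71) = 87.348 K
T_out = -7.30 + 87.348 = 80.048 °C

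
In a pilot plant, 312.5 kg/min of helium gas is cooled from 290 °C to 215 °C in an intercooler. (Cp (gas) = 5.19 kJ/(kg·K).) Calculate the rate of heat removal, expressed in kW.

Q_c = 2030 kW

Q = ṁ·Cp·ΔT = 312.5 × 5.19 × (215 − 290) = -121640 kJ/min
Converting: 121640 / 60 s = 2027.3 kW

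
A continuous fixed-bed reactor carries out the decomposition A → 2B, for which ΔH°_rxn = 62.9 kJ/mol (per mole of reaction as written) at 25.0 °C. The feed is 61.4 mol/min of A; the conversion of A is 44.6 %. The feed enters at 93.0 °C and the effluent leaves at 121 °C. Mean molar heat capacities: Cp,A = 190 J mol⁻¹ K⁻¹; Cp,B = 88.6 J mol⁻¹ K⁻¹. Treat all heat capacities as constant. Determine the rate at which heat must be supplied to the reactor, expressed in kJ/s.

Q_in = 33.6 kJ/s

Extent of reaction ξ = 0.446 × 61.4 = 27.384 mol/min
Reaction term: ξ·ΔH°_rxn = 27.384 × 62.9 = 1722.5 kJ/min
Sensible, feed 93.0→25 °C: -793.29 kJ/min
Outlet flows (mol/min): A 34.016, B 54.769
Sensible, products 25→121 °C: 1086.3 kJ/min
Q = ΔH = 2015.5 kJ/min = 33.591 kW
Heat supplied = 33.591 kJ/s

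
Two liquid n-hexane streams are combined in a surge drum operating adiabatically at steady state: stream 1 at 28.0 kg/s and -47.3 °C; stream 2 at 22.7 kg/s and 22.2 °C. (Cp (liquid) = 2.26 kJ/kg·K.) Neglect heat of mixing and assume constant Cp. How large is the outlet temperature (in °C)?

T_out = -16.2 °C

No heat crosses the boundary, so H_out = H_in.
Σ ṁᵢCp,ᵢTᵢ = 28.0×2.26×-47.3 + 22.7×2.26×22.2 = -1854.2
Σ ṁᵢCp,ᵢ = 28.0×2.26 + 22.7×2.26 = 114.58
T_out = -1854.2 / 114.58 = -16.183 °C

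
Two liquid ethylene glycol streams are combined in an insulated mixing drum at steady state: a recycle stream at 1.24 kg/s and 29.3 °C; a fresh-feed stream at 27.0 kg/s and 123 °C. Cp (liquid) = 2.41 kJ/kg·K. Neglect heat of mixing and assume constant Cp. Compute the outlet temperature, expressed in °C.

Adiabatic, steady state ⇒ Σ ṁᵢCp,ᵢ(T_out − Tᵢ) = 0
Σ ṁᵢCp,ᵢTᵢ = 1.24×2.41×29.3 + 27.0×2.41×123 = 8091.2
Σ ṁᵢCp,ᵢ = 1.24×2.41 + 27.0×2.41 = 68.058
T_out = 8091.2 / 68.058 = 118.89 °C

T_out = 119 °C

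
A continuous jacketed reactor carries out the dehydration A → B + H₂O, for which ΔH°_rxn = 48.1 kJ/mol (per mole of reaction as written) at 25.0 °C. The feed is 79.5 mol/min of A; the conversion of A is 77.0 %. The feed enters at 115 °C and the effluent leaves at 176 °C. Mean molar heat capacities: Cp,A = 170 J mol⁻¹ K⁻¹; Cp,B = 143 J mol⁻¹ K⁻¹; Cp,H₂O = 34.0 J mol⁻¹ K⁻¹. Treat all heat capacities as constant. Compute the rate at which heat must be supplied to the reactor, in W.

Extent of reaction ξ = 0.770 × 79.5 = 61.215 mol/min
Reaction term: ξ·ΔH°_rxn = 61.215 × 48.1 = 2944.4 kJ/min
Sensible, feed 115→25 °C: -1216.3 kJ/min
Outlet flows (mol/min): A 18.285, B 61.215, H₂O 61.215
Sensible, products 25→176 °C: 2105.5 kJ/min
Q = ΔH = 3833.6 kJ/min = 63.893 kW
Heat supplied = 63893 W

Q_in = 63900 W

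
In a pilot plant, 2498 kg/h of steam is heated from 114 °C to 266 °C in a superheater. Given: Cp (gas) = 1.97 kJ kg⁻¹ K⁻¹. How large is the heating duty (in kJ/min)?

Q = 12500 kJ/min

Q = ṁ·Cp·ΔT = 2498 × 1.97 × (266 − 114) = 748000 kJ/h
Converting: 748000 / 3600 s = 207.78 kW
Heating duty = 12467 kJ/min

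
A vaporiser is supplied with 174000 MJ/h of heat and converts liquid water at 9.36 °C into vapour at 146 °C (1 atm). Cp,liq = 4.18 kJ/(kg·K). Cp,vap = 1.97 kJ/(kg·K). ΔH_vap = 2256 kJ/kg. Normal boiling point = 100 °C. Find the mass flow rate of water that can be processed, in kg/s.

ṁ = 17.7 kg/s

Δh = 4.18×(100−9.36) + 2256 + 1.97×(146−100) = 2725.5 kJ/kg
Q = 174000 MJ/h = 48333 kJ/s = 48333 kJ/s
ṁ = Q/Δh = 48333 / 2725.5 = 17.734 kg/s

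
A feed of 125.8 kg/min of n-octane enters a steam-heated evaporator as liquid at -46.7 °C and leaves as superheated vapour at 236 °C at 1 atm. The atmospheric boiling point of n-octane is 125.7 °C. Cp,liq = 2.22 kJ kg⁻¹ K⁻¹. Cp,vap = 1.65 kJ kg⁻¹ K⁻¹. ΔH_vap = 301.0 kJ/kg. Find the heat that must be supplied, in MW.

Q = 1.82 MW

liquid -46.7→125.7 °C: 382.73 kJ/kg
vaporisation at 125.7 °C: 301 kJ/kg
vapour 125.7→236 °C: 181.99 kJ/kg
Δh = 382.73 + 301 + 181.99 = 865.72 kJ/kg
Q = ṁ·Δh = 125.8 kg/min × 865.72 kJ/kg = 108910 kJ/min
|Q| = 1815.1 kW = 1.8151 MW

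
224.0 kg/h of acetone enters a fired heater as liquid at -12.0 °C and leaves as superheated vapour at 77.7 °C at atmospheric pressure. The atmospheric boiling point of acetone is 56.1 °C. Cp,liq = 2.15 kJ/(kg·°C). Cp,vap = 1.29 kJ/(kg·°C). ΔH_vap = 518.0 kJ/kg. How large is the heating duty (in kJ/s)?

liquid -12.0→56.1 °C: 146.41 kJ/kg
vaporisation at 56.1 °C: 518 kJ/kg
vapour 56.1→77.7 °C: 27.864 kJ/kg
Δh = 146.41 + 518 + 27.864 = 692.28 kJ/kg
Q = ṁ·Δh = 224.0 kg/h × 692.28 kJ/kg = 155070 kJ/h
|Q| = 43.075 kW

Q = 43.1 kJ/s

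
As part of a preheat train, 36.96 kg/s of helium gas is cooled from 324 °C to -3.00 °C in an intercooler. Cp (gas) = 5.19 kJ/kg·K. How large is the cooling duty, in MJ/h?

Q_c = 226000 MJ/h

Q = ṁ·Cp·ΔT = 36.96 × 5.19 × (-3.00 − 324) = -62726 kJ/s
Cooling duty = 225810 MJ/h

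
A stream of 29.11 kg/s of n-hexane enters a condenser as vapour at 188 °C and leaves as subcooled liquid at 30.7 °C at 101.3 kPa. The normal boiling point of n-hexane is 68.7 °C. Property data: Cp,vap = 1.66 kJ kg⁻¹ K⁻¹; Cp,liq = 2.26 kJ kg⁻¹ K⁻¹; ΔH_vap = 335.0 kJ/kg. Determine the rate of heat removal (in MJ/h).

Q_c = 64900 MJ/h

vapour 188→68.7 °C: -198.04 kJ/kg
condensation at 68.7 °C: -335 kJ/kg
liquid 68.7→30.7 °C: -85.88 kJ/kg
Δh = -198.04 + -335 + -85.88 = -618.92 kJ/kg
Q = ṁ·Δh = 29.11 kg/s × -618.92 kJ/kg = -18017 kJ/s
|Q| = 18017 kW = 64860 MJ/h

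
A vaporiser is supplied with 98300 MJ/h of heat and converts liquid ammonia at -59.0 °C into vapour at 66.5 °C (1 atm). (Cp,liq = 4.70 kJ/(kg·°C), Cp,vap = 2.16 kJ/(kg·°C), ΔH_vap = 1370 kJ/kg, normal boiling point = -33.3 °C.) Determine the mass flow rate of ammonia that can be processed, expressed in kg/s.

ṁ = 16.0 kg/s

Δh = 4.70×(-33.3−-59.0) + 1370 + 2.16×(66.5−-33.3) = 1706.4 kJ/kg
Q = 98300 MJ/h = 27306 kJ/s = 27306 kJ/s
ṁ = Q/Δh = 27306 / 1706.4 = 16.002 kg/s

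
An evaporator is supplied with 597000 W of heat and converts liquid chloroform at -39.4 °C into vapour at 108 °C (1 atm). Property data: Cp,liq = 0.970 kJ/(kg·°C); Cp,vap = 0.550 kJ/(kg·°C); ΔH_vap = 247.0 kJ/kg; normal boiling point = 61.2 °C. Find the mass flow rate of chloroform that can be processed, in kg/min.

Δh = 0.970×(61.2−-39.4) + 247.0 + 0.550×(108−61.2) = 370.32 kJ/kg
Q = 597000 W = 597 kJ/s = 35820 kJ/min
ṁ = Q/Δh = 35820 / 370.32 = 96.727 kg/min

ṁ = 96.7 kg/min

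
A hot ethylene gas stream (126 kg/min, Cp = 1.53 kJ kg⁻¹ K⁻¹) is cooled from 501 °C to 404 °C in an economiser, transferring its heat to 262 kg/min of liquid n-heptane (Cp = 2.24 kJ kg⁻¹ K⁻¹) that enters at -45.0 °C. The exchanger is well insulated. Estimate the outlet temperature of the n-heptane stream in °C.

Heat released by hot stream: Q = 126 × 1.53 × (501 − 404) = 18700 kJ/min
Energy balance on cold side (adiabatic exchanger): Q = ṁ_c·Cp_c·(T_c,out − T_c,in)
T_c,out = -45.0 + 18700/(262 × 2.24) = -13.137 °C

T_c,out = -13.1 °C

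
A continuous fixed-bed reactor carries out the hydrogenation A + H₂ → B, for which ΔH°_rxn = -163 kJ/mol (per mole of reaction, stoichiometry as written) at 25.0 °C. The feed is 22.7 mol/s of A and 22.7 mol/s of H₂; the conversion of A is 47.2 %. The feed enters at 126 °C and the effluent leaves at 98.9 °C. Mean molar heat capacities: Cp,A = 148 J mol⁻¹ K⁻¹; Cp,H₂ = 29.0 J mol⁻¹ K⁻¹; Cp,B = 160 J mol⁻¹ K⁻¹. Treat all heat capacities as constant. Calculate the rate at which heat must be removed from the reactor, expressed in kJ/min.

Extent of reaction ξ = 0.472 × 22.7 = 10.714 mol/s
Reaction term: ξ·ΔH°_rxn = 10.714 × -163 = -1746.4 kJ/s
Sensible, feed 126→25 °C: -405.81 kJ/s
Outlet flows (mol/s): A 11.986, H₂ 11.986, B 10.714
Sensible, products 25→98.9 °C: 283.46 kJ/s
Q = ΔH = -1868.8 kJ/s = -1868.8 kW
Heat removed = 112130 kJ/min

Q_out = 112000 kJ/min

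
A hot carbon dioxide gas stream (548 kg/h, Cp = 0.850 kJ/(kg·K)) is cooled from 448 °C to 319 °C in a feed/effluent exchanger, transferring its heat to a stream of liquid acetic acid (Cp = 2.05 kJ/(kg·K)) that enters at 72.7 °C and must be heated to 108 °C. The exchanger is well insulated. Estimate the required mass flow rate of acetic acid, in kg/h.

Heat released by hot stream: Q = 548 × 0.850 × (448 − 319) = 60088 kJ/h
Energy balance on cold side (adiabatic exchanger): Q = ṁ_c·Cp_c·(T_c,out − T_c,in)
ṁ_c = 60088 / [2.05 × (108 − 72.7)] = 830.35 kg/h

ṁ_c = 830 kg/h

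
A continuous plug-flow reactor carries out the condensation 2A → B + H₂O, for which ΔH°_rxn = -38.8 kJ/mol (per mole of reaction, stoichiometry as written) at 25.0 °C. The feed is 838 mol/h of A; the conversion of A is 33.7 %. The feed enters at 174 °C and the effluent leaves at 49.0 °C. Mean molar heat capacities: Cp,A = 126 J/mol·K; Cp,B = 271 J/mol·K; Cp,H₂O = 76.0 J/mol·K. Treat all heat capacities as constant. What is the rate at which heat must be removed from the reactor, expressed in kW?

Q_out = 5.10 kW

Extent of reaction ξ = 0.337 × 838 / 2 = 141.2 mol/h
Reaction term: ξ·ΔH°_rxn = 141.2 × -38.8 = -5478.7 kJ/h
Sensible, feed 174→25 °C: -15733 kJ/h
Outlet flows (mol/h): A 555.59, B 141.2, H₂O 141.2
Sensible, products 25→49.0 °C: 2856.1 kJ/h
Q = ΔH = -18355 kJ/h = -5.0987 kW
Heat removed = 5.0987 kW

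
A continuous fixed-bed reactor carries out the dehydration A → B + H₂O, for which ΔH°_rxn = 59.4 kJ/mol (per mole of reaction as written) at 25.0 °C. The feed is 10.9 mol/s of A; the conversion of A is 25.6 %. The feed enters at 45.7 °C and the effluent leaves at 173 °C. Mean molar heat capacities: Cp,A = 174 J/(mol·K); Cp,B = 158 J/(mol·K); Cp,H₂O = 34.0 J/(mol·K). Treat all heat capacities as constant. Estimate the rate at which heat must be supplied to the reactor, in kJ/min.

Extent of reaction ξ = 0.256 × 10.9 = 2.7904 mol/s
Reaction term: ξ·ΔH°_rxn = 2.7904 × 59.4 = 165.75 kJ/s
Sensible, feed 45.7→25 °C: -39.26 kJ/s
Outlet flows (mol/s): A 8.1096, B 2.7904, H₂O 2.7904
Sensible, products 25→173 °C: 288.13 kJ/s
Q = ΔH = 414.62 kJ/s = 414.62 kW
Heat supplied = 24877 kJ/min

Q_in = 24900 kJ/min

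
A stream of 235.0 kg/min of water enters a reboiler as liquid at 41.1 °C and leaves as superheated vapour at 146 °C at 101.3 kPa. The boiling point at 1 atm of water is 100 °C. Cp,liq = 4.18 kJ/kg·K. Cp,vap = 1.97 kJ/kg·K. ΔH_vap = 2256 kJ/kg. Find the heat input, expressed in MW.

Q = 10.2 MW

liquid 41.1→100 °C: 246.2 kJ/kg
vaporisation at 100 °C: 2256 kJ/kg
vapour 100→146 °C: 90.62 kJ/kg
Δh = 246.2 + 2256 + 90.62 = 2592.8 kJ/kg
Q = ṁ·Δh = 235.0 kg/min × 2592.8 kJ/kg = 609310 kJ/min
|Q| = 10155 kW = 10.155 MW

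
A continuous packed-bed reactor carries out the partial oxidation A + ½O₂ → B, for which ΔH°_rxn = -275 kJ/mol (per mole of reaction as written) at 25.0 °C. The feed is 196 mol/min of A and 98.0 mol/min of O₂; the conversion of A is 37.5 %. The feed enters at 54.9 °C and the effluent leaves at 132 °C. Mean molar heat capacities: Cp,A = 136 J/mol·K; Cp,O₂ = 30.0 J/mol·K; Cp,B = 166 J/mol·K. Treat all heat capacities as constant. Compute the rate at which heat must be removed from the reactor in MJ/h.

Q_out = 1070 MJ/h

Extent of reaction ξ = 0.375 × 196 = 73.5 mol/min
Reaction term: ξ·ΔH°_rxn = 73.5 × -275 = -20212 kJ/min
Sensible, feed 54.9→25 °C: -884.92 kJ/min
Outlet flows (mol/min): A 122.5, O₂ 61.25, B 73.5
Sensible, products 25→132 °C: 3284.7 kJ/min
Q = ΔH = -17813 kJ/min = -296.88 kW
Heat removed = 1068.8 MJ/h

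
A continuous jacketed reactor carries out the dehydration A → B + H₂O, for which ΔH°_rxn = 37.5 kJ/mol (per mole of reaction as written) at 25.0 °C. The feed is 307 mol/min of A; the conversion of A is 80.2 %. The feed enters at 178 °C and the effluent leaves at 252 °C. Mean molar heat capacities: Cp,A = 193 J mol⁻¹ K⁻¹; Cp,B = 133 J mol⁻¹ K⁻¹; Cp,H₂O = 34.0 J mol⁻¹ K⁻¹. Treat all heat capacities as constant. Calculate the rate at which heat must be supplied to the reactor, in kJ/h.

Extent of reaction ξ = 0.802 × 307 = 246.21 mol/min
Reaction term: ξ·ΔH°_rxn = 246.21 × 37.5 = 9233 kJ/min
Sensible, feed 178→25 °C: -9065.4 kJ/min
Outlet flows (mol/min): A 60.786, B 246.21, H₂O 246.21
Sensible, products 25→252 °C: 11997 kJ/min
Q = ΔH = 12164 kJ/min = 202.74 kW
Heat supplied = 729870 kJ/h

Q_in = 730000 kJ/h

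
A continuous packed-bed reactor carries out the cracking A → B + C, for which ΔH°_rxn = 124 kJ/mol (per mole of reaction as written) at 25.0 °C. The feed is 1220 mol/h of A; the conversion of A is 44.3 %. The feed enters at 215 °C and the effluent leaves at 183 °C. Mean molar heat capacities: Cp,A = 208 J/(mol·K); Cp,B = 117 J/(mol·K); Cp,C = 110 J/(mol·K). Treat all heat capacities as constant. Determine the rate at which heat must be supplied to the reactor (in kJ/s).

Extent of reaction ξ = 0.443 × 1220 = 540.46 mol/h
Reaction term: ξ·ΔH°_rxn = 540.46 × 124 = 67017 kJ/h
Sensible, feed 215→25 °C: -48214 kJ/h
Outlet flows (mol/h): A 679.54, B 540.46, C 540.46
Sensible, products 25→183 °C: 41717 kJ/h
Q = ΔH = 60519 kJ/h = 16.811 kW
Heat supplied = 16.811 kJ/s

Q_in = 16.8 kJ/s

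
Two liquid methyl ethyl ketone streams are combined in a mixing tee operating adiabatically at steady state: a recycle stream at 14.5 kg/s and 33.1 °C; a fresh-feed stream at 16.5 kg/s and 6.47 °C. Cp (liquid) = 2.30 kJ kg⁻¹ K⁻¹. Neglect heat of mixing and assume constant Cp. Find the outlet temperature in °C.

Adiabatic, steady state ⇒ Σ ṁᵢCp,ᵢ(T_out − Tᵢ) = 0
T_out = Σ ṁᵢCp,ᵢTᵢ / Σ ṁᵢCp,ᵢ
      = 1349.4 / 71.3 = 18.926 °C

T_out = 18.9 °C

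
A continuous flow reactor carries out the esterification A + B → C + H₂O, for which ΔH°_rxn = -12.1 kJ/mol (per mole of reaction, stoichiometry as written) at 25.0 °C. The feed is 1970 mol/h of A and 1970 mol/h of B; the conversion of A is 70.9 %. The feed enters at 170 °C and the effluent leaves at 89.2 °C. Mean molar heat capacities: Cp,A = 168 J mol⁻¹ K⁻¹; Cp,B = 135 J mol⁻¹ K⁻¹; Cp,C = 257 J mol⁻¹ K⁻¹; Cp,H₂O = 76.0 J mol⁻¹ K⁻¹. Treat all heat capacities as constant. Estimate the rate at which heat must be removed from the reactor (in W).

Q_out = 17300 W

Extent of reaction ξ = 0.709 × 1970 = 1396.7 mol/h
Reaction term: ξ·ΔH°_rxn = 1396.7 × -12.1 = -16900 kJ/h
Sensible, feed 170→25 °C: -86552 kJ/h
Outlet flows (mol/h): A 573.27, B 573.27, C 1396.7, H₂O 1396.7
Sensible, products 25→89.2 °C: 41012 kJ/h
Q = ΔH = -62441 kJ/h = -17.345 kW
Heat removed = 17345 W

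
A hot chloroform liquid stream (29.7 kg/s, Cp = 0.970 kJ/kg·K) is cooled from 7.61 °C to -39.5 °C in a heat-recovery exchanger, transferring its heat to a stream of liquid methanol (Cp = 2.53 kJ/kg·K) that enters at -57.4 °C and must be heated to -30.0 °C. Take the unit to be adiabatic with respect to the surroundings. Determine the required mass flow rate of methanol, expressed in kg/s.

ṁ_c = 19.6 kg/s

Heat released by hot stream: Q = 29.7 × 0.970 × (7.61 − -39.5) = 1357.2 kJ/s
Energy balance on cold side (adiabatic exchanger): Q = ṁ_c·Cp_c·(T_c,out − T_c,in)
ṁ_c = 1357.2 / [2.53 × (-30.0 − -57.4)] = 19.578 kg/s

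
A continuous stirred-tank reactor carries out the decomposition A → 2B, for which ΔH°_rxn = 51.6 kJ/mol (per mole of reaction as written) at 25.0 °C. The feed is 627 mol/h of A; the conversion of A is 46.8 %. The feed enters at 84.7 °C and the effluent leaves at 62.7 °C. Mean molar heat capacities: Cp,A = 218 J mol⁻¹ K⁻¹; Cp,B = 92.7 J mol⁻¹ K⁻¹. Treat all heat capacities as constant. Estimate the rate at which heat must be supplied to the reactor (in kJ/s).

Q_in = 3.27 kJ/s

Extent of reaction ξ = 0.468 × 627 = 293.44 mol/h
Reaction term: ξ·ΔH°_rxn = 293.44 × 51.6 = 15141 kJ/h
Sensible, feed 84.7→25 °C: -8160.2 kJ/h
Outlet flows (mol/h): A 333.56, B 586.87
Sensible, products 25→62.7 °C: 4792.4 kJ/h
Q = ΔH = 11774 kJ/h = 3.2704 kW
Heat supplied = 3.2704 kJ/s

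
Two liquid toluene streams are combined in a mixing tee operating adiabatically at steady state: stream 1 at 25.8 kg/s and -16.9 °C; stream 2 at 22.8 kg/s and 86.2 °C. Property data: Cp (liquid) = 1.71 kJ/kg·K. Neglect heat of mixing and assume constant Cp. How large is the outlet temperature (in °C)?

T_out = 31.5 °C

Adiabatic, steady state ⇒ Σ ṁᵢCp,ᵢ(T_out − Tᵢ) = 0
Σ ṁᵢCp,ᵢTᵢ = 25.8×1.71×-16.9 + 22.8×1.71×86.2 = 2615.2
Σ ṁᵢCp,ᵢ = 25.8×1.71 + 22.8×1.71 = 83.106
T_out = 2615.2 / 83.106 = 31.468 °C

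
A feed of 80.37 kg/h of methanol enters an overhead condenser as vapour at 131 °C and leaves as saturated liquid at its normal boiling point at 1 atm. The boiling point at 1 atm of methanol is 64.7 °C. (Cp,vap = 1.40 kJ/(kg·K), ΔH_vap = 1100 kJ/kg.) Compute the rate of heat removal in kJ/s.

Q_c = 26.6 kJ/s

vapour 131→64.7 °C: -92.82 kJ/kg
condensation at 64.7 °C: -1100 kJ/kg
Δh = -92.82 + -1100 = -1192.8 kJ/kg
Q = ṁ·Δh = 80.37 kg/h × -1192.8 kJ/kg = -95867 kJ/h
|Q| = 26.63 kW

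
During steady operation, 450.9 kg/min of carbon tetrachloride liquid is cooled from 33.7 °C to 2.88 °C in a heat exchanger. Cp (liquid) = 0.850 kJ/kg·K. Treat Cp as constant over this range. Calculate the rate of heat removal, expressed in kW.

Q_c = 197 kW

Q = ṁ·Cp·ΔT = 450.9 × 0.850 × (2.88 − 33.7) = -11812 kJ/min
Converting: 11812 / 60 s = 196.87 kW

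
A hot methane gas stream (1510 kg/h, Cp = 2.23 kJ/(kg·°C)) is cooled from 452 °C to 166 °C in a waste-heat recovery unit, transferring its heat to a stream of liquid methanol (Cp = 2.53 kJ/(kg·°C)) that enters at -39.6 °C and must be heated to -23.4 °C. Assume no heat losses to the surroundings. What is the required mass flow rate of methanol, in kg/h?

ṁ_c = 23500 kg/h

Heat released by hot stream: Q = 1510 × 2.23 × (452 − 166) = 963050 kJ/h
Energy balance on cold side (adiabatic exchanger): Q = ṁ_c·Cp_c·(T_c,out − T_c,in)
ṁ_c = 963050 / [2.53 × (-23.4 − -39.6)] = 23497 kg/h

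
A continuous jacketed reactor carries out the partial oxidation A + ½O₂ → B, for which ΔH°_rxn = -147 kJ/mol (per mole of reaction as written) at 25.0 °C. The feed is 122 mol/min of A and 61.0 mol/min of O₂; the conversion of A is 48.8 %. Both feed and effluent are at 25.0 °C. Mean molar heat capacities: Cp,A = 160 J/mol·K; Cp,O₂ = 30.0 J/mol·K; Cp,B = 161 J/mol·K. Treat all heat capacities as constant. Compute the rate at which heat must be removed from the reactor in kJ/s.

Q_out = 146 kJ/s

Extent of reaction ξ = 0.488 × 122 = 59.536 mol/min
Reaction term: ξ·ΔH°_rxn = 59.536 × -147 = -8751.8 kJ/min
Q = ΔH = -8751.8 kJ/min = -145.86 kW
Heat removed = 145.86 kJ/s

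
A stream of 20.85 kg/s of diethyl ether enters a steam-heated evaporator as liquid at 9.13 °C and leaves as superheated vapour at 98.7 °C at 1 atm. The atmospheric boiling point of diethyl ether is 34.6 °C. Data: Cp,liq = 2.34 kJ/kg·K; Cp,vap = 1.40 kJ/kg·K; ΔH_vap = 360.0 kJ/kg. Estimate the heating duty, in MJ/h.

Q = 38200 MJ/h

liquid 9.13→34.6 °C: 59.6 kJ/kg
vaporisation at 34.6 °C: 360 kJ/kg
vapour 34.6→98.7 °C: 89.74 kJ/kg
Δh = 59.6 + 360 + 89.74 = 509.34 kJ/kg
Q = ṁ·Δh = 20.85 kg/s × 509.34 kJ/kg = 10620 kJ/s
|Q| = 10620 kW = 38231 MJ/h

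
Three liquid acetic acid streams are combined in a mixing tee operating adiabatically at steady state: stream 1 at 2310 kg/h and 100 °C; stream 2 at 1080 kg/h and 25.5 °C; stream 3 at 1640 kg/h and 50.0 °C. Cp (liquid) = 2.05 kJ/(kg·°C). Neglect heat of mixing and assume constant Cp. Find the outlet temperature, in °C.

T_out = 67.7 °C

No heat crosses the boundary, so H_out = H_in.
T_out = Σ ṁᵢCp,ᵢTᵢ / Σ ṁᵢCp,ᵢ
      = 698110 / 10312 = 67.702 °C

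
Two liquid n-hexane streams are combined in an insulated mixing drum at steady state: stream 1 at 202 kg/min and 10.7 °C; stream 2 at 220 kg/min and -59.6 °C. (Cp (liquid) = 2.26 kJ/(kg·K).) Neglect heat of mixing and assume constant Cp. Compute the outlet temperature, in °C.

T_out = -25.9 °C

Adiabatic, steady state ⇒ Σ ṁᵢCp,ᵢ(T_out − Tᵢ) = 0
Σ ṁᵢCp,ᵢTᵢ = 202×2.26×10.7 + 220×2.26×-59.6 = -24748
Σ ṁᵢCp,ᵢ = 202×2.26 + 220×2.26 = 953.72
T_out = -24748 / 953.72 = -25.949 °C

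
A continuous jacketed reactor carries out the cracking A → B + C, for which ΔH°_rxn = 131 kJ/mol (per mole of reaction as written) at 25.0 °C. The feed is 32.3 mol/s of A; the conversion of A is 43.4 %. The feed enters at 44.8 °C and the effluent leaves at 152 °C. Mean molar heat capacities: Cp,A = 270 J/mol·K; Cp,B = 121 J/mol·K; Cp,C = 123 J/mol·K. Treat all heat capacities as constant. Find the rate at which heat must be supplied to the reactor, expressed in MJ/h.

Q_in = 9810 MJ/h

Extent of reaction ξ = 0.434 × 32.3 = 14.018 mol/s
Reaction term: ξ·ΔH°_rxn = 14.018 × 131 = 1836.4 kJ/s
Sensible, feed 44.8→25 °C: -172.68 kJ/s
Outlet flows (mol/s): A 18.282, B 14.018, C 14.018
Sensible, products 25→152 °C: 1061.3 kJ/s
Q = ΔH = 2725 kJ/s = 2725 kW
Heat supplied = 9810 MJ/h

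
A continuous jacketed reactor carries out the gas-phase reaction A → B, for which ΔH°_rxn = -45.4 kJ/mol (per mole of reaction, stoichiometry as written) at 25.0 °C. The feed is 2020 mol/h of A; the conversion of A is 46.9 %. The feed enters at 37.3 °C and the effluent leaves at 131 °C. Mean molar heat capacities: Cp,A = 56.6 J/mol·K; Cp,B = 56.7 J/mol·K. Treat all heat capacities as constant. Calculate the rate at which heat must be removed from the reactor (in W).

Q_out = 8970 W

Extent of reaction ξ = 0.469 × 2020 = 947.38 mol/h
Reaction term: ξ·ΔH°_rxn = 947.38 × -45.4 = -43011 kJ/h
Sensible, feed 37.3→25 °C: -1406.3 kJ/h
Outlet flows (mol/h): A 1072.6, B 947.38
Sensible, products 25→131 °C: 12129 kJ/h
Q = ΔH = -32288 kJ/h = -8.9689 kW
Heat removed = 8968.9 W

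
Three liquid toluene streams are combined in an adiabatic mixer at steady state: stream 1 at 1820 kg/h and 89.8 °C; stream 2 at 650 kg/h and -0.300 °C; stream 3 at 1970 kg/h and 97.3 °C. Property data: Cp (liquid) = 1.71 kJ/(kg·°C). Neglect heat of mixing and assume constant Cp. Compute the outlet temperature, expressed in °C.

T_out = 79.9 °C

Adiabatic, steady state ⇒ Σ ṁᵢCp,ᵢ(T_out − Tᵢ) = 0
Σ ṁᵢCp,ᵢTᵢ = 1820×1.71×89.8 + 650×1.71×-0.300 + 1970×1.71×97.3 = 606920
Σ ṁᵢCp,ᵢ = 1820×1.71 + 650×1.71 + 1970×1.71 = 7592.4
T_out = 606920 / 7592.4 = 79.937 °C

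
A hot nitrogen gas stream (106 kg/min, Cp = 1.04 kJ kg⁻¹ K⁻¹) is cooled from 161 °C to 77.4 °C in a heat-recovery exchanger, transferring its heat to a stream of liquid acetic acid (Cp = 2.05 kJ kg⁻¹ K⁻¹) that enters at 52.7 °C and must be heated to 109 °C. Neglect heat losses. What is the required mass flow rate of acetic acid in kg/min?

ṁ_c = 79.9 kg/min

Heat released by hot stream: Q = 106 × 1.04 × (161 − 77.4) = 9216.1 kJ/min
Energy balance on cold side (adiabatic exchanger): Q = ṁ_c·Cp_c·(T_c,out − T_c,in)
ṁ_c = 9216.1 / [2.05 × (109 − 52.7)] = 79.852 kg/min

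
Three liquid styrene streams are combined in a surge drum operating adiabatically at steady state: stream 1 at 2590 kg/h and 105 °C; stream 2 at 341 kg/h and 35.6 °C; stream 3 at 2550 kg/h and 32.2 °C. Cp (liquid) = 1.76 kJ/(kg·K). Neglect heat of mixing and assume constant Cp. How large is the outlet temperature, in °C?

Adiabatic, steady state ⇒ Σ ṁᵢCp,ᵢ(T_out − Tᵢ) = 0
Σ ṁᵢCp,ᵢTᵢ = 2590×1.76×105 + 341×1.76×35.6 + 2550×1.76×32.2 = 644510
Σ ṁᵢCp,ᵢ = 2590×1.76 + 341×1.76 + 2550×1.76 = 9646.6
T_out = 644510 / 9646.6 = 66.813 °C

T_out = 66.8 °C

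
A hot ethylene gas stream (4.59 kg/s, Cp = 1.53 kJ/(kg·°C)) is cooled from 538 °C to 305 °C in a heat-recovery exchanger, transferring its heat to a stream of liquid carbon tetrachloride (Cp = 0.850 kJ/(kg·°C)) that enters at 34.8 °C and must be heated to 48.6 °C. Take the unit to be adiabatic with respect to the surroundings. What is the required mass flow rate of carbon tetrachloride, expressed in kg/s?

ṁ_c = 139 kg/s

Heat released by hot stream: Q = 4.59 × 1.53 × (538 − 305) = 1636.3 kJ/s
Energy balance on cold side (adiabatic exchanger): Q = ṁ_c·Cp_c·(T_c,out − T_c,in)
ṁ_c = 1636.3 / [0.850 × (48.6 − 34.8)] = 139.5 kg/s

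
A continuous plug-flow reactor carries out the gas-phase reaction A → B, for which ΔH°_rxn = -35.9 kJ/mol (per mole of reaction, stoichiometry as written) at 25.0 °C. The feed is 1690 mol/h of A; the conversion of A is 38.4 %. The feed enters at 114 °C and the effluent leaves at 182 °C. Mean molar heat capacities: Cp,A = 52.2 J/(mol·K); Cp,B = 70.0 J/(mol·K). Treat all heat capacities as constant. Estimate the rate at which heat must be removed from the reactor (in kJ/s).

Extent of reaction ξ = 0.384 × 1690 = 648.96 mol/h
Reaction term: ξ·ΔH°_rxn = 648.96 × -35.9 = -23298 kJ/h
Sensible, feed 114→25 °C: -7851.4 kJ/h
Outlet flows (mol/h): A 1041, B 648.96
Sensible, products 25→182 °C: 15664 kJ/h
Q = ΔH = -15485 kJ/h = -4.3015 kW
Heat removed = 4.3015 kJ/s

Q_out = 4.30 kJ/s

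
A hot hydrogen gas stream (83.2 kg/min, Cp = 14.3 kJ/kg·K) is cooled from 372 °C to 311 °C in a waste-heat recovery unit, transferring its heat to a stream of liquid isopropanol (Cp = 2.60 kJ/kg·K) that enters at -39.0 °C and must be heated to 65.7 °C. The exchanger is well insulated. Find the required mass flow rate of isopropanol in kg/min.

ṁ_c = 267 kg/min

Heat released by hot stream: Q = 83.2 × 14.3 × (372 − 311) = 72575 kJ/min
Energy balance on cold side (adiabatic exchanger): Q = ṁ_c·Cp_c·(T_c,out − T_c,in)
ṁ_c = 72575 / [2.60 × (65.7 − -39.0)] = 266.61 kg/min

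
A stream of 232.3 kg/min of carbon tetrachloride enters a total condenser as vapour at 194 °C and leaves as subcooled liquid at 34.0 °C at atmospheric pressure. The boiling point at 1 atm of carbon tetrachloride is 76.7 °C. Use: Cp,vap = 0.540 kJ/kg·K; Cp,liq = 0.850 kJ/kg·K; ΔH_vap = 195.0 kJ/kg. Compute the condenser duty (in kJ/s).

vapour 194→76.7 °C: -63.342 kJ/kg
condensation at 76.7 °C: -195 kJ/kg
liquid 76.7→34.0 °C: -36.295 kJ/kg
Δh = -63.342 + -195 + -36.295 = -294.64 kJ/kg
Q = ṁ·Δh = 232.3 kg/min × -294.64 kJ/kg = -68444 kJ/min
|Q| = 1140.7 kW

Q_c = 1140 kJ/s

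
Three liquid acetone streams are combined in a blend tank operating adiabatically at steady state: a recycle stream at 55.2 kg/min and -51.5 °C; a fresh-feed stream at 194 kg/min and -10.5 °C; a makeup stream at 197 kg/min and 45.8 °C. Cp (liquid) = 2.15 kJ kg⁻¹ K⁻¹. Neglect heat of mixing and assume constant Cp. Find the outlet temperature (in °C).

T_out = 9.28 °C

No heat crosses the boundary, so H_out = H_in.
Σ ṁᵢCp,ᵢTᵢ = 55.2×2.15×-51.5 + 194×2.15×-10.5 + 197×2.15×45.8 = 8907
Σ ṁᵢCp,ᵢ = 55.2×2.15 + 194×2.15 + 197×2.15 = 959.33
T_out = 8907 / 959.33 = 9.2846 °C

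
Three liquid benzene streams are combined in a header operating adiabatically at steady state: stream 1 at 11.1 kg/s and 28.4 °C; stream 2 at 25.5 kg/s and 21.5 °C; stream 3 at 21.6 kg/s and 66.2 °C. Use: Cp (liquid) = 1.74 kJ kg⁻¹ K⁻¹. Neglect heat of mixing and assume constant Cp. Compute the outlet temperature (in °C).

Adiabatic, steady state ⇒ Σ ṁᵢCp,ᵢ(T_out − Tᵢ) = 0
T_out = Σ ṁᵢCp,ᵢTᵢ / Σ ṁᵢCp,ᵢ
      = 3990.5 / 101.27 = 39.406 °C

T_out = 39.4 °C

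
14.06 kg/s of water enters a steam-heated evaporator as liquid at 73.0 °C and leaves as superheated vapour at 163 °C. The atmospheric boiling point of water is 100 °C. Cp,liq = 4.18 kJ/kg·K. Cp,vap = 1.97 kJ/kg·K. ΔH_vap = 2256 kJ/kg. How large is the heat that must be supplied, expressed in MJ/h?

Q = 126000 MJ/h

liquid 73.0→100 °C: 112.86 kJ/kg
vaporisation at 100 °C: 2256 kJ/kg
vapour 100→163 °C: 124.11 kJ/kg
Δh = 112.86 + 2256 + 124.11 = 2493 kJ/kg
Q = ṁ·Δh = 14.06 kg/s × 2493 kJ/kg = 35051 kJ/s
|Q| = 35051 kW = 126180 MJ/h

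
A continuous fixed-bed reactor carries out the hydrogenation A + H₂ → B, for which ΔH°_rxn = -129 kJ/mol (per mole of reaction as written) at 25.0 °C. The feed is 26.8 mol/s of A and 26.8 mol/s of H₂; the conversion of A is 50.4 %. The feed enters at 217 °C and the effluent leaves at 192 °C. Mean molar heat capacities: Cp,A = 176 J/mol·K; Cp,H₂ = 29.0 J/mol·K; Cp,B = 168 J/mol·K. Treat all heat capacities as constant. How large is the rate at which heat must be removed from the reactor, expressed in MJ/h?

Q_out = 7070 MJ/h

Extent of reaction ξ = 0.504 × 26.8 = 13.507 mol/s
Reaction term: ξ·ΔH°_rxn = 13.507 × -129 = -1742.4 kJ/s
Sensible, feed 217→25 °C: -1054.8 kJ/s
Outlet flows (mol/s): A 13.293, H₂ 13.293, B 13.507
Sensible, products 25→192 °C: 834.04 kJ/s
Q = ΔH = -1963.2 kJ/s = -1963.2 kW
Heat removed = 7067.7 MJ/h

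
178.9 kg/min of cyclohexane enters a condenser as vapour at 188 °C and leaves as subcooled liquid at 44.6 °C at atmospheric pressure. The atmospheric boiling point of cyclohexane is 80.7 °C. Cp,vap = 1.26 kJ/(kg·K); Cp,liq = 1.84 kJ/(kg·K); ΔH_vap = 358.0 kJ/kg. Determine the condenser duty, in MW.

vapour 188→80.7 °C: -135.2 kJ/kg
condensation at 80.7 °C: -358 kJ/kg
liquid 80.7→44.6 °C: -66.424 kJ/kg
Δh = -135.2 + -358 + -66.424 = -559.62 kJ/kg
Q = ṁ·Δh = 178.9 kg/min × -559.62 kJ/kg = -100120 kJ/min
|Q| = 1668.6 kW = 1.6686 MW

Q_c = 1.67 MW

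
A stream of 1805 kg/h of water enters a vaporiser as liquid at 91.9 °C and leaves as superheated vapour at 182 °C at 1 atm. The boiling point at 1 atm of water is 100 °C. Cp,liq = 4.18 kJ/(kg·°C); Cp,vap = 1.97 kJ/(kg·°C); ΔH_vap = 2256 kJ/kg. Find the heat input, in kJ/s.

Q = 1230 kJ/s

liquid 91.9→100 °C: 33.858 kJ/kg
vaporisation at 100 °C: 2256 kJ/kg
vapour 100→182 °C: 161.54 kJ/kg
Δh = 33.858 + 2256 + 161.54 = 2451.4 kJ/kg
Q = ṁ·Δh = 1805 kg/h × 2451.4 kJ/kg = 4.4248e+06 kJ/h
|Q| = 1229.1 kW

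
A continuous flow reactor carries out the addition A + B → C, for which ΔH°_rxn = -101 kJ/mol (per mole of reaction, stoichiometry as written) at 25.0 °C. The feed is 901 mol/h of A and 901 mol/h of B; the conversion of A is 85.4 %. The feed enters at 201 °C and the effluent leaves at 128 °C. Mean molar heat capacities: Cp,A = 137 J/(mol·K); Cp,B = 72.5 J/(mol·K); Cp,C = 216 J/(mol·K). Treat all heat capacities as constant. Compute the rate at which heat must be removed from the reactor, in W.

Q_out = 25300 W

Extent of reaction ξ = 0.854 × 901 = 769.45 mol/h
Reaction term: ξ·ΔH°_rxn = 769.45 × -101 = -77715 kJ/h
Sensible, feed 201→25 °C: -33222 kJ/h
Outlet flows (mol/h): A 131.55, B 131.55, C 769.45
Sensible, products 25→128 °C: 19957 kJ/h
Q = ΔH = -90979 kJ/h = -25.272 kW
Heat removed = 25272 W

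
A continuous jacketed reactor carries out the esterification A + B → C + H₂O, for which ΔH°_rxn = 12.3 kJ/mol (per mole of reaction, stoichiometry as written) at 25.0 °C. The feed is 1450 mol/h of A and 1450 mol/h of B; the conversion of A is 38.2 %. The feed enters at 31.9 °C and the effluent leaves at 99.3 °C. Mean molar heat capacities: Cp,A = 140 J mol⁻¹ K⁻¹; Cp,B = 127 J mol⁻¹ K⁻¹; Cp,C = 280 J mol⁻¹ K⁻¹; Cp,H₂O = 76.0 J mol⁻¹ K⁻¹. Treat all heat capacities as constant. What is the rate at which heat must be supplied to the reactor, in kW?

Extent of reaction ξ = 0.382 × 1450 = 553.9 mol/h
Reaction term: ξ·ΔH°_rxn = 553.9 × 12.3 = 6813 kJ/h
Sensible, feed 31.9→25 °C: -2671.3 kJ/h
Outlet flows (mol/h): A 896.1, B 896.1, C 553.9, H₂O 553.9
Sensible, products 25→99.3 °C: 32428 kJ/h
Q = ΔH = 36570 kJ/h = 10.158 kW
Heat supplied = 10.158 kW

Q_in = 10.2 kW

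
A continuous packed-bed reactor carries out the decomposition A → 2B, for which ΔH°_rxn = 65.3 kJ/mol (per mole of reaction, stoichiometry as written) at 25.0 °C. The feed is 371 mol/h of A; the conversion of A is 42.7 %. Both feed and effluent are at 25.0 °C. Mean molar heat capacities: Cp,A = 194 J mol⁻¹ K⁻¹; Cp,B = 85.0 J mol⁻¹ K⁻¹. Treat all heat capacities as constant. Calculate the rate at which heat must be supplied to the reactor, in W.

Extent of reaction ξ = 0.427 × 371 = 158.42 mol/h
Reaction term: ξ·ΔH°_rxn = 158.42 × 65.3 = 10345 kJ/h
Q = ΔH = 10345 kJ/h = 2.8735 kW
Heat supplied = 2873.5 W

Q_in = 2870 W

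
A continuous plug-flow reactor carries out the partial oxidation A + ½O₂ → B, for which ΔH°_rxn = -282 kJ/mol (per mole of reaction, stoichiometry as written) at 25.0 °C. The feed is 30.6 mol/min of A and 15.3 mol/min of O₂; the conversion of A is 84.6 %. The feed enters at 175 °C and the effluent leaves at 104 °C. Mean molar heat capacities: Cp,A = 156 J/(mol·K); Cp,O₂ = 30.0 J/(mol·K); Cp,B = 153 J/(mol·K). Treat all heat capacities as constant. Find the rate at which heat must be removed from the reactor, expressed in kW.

Extent of reaction ξ = 0.846 × 30.6 = 25.888 mol/min
Reaction term: ξ·ΔH°_rxn = 25.888 × -282 = -7300.3 kJ/min
Sensible, feed 175→25 °C: -784.89 kJ/min
Outlet flows (mol/min): A 4.7124, O₂ 2.3562, B 25.888
Sensible, products 25→104 °C: 376.56 kJ/min
Q = ΔH = -7708.6 kJ/min = -128.48 kW
Heat removed = 128.48 kW

Q_out = 128 kW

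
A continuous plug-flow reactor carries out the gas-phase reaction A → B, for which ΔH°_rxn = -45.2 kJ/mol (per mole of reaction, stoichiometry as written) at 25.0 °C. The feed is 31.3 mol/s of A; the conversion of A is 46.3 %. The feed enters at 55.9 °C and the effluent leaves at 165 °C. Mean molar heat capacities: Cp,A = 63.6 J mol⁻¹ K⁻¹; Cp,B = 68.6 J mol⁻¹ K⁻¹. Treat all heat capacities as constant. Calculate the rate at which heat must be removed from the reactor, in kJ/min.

Extent of reaction ξ = 0.463 × 31.3 = 14.492 mol/s
Reaction term: ξ·ΔH°_rxn = 14.492 × -45.2 = -655.03 kJ/s
Sensible, feed 55.9→25 °C: -61.512 kJ/s
Outlet flows (mol/s): A 16.808, B 14.492
Sensible, products 25→165 °C: 288.84 kJ/s
Q = ΔH = -427.71 kJ/s = -427.71 kW
Heat removed = 25662 kJ/min

Q_out = 25700 kJ/min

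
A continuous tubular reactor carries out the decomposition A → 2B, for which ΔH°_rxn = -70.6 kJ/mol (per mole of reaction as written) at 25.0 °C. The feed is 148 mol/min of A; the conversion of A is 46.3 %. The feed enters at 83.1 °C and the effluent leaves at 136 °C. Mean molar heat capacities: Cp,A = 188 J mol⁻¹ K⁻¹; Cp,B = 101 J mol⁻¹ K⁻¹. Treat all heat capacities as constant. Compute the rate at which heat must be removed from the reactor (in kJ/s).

Q_out = 54.3 kJ/s

Extent of reaction ξ = 0.463 × 148 = 68.524 mol/min
Reaction term: ξ·ΔH°_rxn = 68.524 × -70.6 = -4837.8 kJ/min
Sensible, feed 83.1→25 °C: -1616.6 kJ/min
Outlet flows (mol/min): A 79.476, B 137.05
Sensible, products 25→136 °C: 3195 kJ/min
Q = ΔH = -3259.4 kJ/min = -54.324 kW
Heat removed = 54.324 kJ/s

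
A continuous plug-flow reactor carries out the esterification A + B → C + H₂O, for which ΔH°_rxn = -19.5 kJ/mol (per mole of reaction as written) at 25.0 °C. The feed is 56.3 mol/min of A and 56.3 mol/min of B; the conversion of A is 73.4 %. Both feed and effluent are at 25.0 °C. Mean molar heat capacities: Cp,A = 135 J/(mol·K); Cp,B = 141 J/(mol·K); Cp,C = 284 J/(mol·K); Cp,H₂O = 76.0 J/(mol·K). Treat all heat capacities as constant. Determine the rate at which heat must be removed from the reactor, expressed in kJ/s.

Q_out = 13.4 kJ/s

Extent of reaction ξ = 0.734 × 56.3 = 41.324 mol/min
Reaction term: ξ·ΔH°_rxn = 41.324 × -19.5 = -805.82 kJ/min
Q = ΔH = -805.82 kJ/min = -13.43 kW
Heat removed = 13.43 kJ/s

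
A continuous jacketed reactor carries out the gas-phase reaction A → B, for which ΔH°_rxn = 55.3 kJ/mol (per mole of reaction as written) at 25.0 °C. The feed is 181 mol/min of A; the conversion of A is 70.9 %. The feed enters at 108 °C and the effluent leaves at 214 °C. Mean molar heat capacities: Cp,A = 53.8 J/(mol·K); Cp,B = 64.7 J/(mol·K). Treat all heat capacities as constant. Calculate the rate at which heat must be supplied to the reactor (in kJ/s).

Extent of reaction ξ = 0.709 × 181 = 128.33 mol/min
Reaction term: ξ·ΔH°_rxn = 128.33 × 55.3 = 7096.6 kJ/min
Sensible, feed 108→25 °C: -808.24 kJ/min
Outlet flows (mol/min): A 52.671, B 128.33
Sensible, products 25→214 °C: 2104.8 kJ/min
Q = ΔH = 8393.2 kJ/min = 139.89 kW
Heat supplied = 139.89 kJ/s

Q_in = 140 kJ/s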